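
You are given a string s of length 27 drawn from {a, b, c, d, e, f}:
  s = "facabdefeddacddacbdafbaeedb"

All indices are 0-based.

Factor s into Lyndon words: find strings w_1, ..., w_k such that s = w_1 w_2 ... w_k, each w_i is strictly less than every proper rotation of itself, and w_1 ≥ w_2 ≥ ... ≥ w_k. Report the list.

["f", "ac", "abdefeddacddacbdafbaeedb"]

emit factor 1: 'f' (i=0, period=1)
emit factor 2: 'ac' (i=1, period=2)
emit factor 3: 'abdefeddacddacbdafbaeedb' (i=3, period=24)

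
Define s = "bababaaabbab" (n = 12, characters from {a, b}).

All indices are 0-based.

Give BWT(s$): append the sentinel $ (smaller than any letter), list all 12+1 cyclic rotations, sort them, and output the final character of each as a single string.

rank  rotation       last
    0  $bababaaabbab  b
    1  aaabbab$babab  b
    2  aabbab$bababa  a
    3  ab$bababaaabb  b
    4  abaaabbab$bab  b
    5  ababaaabbab$b  b
    6  abbab$bababaa  a
    7  b$bababaaabba  a
    8  baaabbab$baba  a
    9  bab$bababaaab  b
   10  babaaabbab$ba  a
   11  bababaaabbab$  $
   12  bbab$bababaaa  a

bbabbbaaaba$a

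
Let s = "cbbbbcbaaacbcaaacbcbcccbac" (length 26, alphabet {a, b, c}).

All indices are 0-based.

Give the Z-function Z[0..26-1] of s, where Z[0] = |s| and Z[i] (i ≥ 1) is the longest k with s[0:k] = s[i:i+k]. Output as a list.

Z[0]=26
i=1: fresh scan; Z[1]=0
i=2: fresh scan; Z[2]=0
i=3: fresh scan; Z[3]=0
i=4: fresh scan; Z[4]=0
i=5: fresh scan; Z[5]=2 scan→box=[5,7)
i=6: min(r-i=1, Z[1]=0)=0; Z[6]=0
i=7: fresh scan; Z[7]=0
i=8: fresh scan; Z[8]=0
i=9: fresh scan; Z[9]=0
i=10: fresh scan; Z[10]=2 scan→box=[10,12)
i=11: min(r-i=1, Z[1]=0)=0; Z[11]=0
i=12: fresh scan; Z[12]=1 scan→box=[12,13)
i=13: fresh scan; Z[13]=0
i=14: fresh scan; Z[14]=0
i=15: fresh scan; Z[15]=0
i=16: fresh scan; Z[16]=2 scan→box=[16,18)
i=17: min(r-i=1, Z[1]=0)=0; Z[17]=0
i=18: fresh scan; Z[18]=2 scan→box=[18,20)
i=19: min(r-i=1, Z[1]=0)=0; Z[19]=0
i=20: fresh scan; Z[20]=1 scan→box=[20,21)
i=21: fresh scan; Z[21]=1 scan→box=[21,22)
i=22: fresh scan; Z[22]=2 scan→box=[22,24)
i=23: min(r-i=1, Z[1]=0)=0; Z[23]=0
i=24: fresh scan; Z[24]=0
i=25: fresh scan; Z[25]=1 scan→box=[25,26)

[26, 0, 0, 0, 0, 2, 0, 0, 0, 0, 2, 0, 1, 0, 0, 0, 2, 0, 2, 0, 1, 1, 2, 0, 0, 1]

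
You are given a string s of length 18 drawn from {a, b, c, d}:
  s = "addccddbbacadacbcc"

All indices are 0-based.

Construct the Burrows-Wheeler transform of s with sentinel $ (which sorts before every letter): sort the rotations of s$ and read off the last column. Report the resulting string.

rank  rotation             last
    0  $addccddbbacadacbcc  c
    1  acadacbcc$addccddbb  b
    2  acbcc$addccddbbacad  d
    3  adacbcc$addccddbbac  c
    4  addccddbbacadacbcc$  $
    5  bacadacbcc$addccddb  b
    6  bbacadacbcc$addccdd  d
    7  bcc$addccddbbacadac  c
    8  c$addccddbbacadacbc  c
    9  cadacbcc$addccddbba  a
   10  cbcc$addccddbbacada  a
   11  cc$addccddbbacadacb  b
   12  ccddbbacadacbcc$add  d
   13  cddbbacadacbcc$addc  c
   14  dacbcc$addccddbbaca  a
   15  dbbacadacbcc$addccd  d
   16  dccddbbacadacbcc$ad  d
   17  ddbbacadacbcc$addcc  c
   18  ddccddbbacadacbcc$a  a

cbdc$bdccaabdcaddca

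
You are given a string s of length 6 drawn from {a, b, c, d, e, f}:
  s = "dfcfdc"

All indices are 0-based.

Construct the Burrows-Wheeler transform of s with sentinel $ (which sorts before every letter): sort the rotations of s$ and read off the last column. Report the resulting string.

rank  rotation last
    0  $dfcfdc  c
    1  c$dfcfd  d
    2  cfdc$df  f
    3  dc$dfcf  f
    4  dfcfdc$  $
    5  fcfdc$d  d
    6  fdc$dfc  c

cdff$dc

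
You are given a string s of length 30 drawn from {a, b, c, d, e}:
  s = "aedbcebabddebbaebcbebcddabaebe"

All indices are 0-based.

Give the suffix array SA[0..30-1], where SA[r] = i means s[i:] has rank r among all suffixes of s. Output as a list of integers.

[24, 7, 14, 26, 0, 6, 13, 25, 12, 16, 20, 3, 8, 28, 18, 17, 21, 4, 23, 2, 22, 9, 10, 29, 5, 11, 15, 19, 27, 1]

sorted suffixes:
  #0 SA[0]=24  'abaebe'
  #1 SA[1]=7  'abddebbaebcbebcddabaebe'
  #2 SA[2]=14  'aebcbebcddabaebe'
  #3 SA[3]=26  'aebe'
  #4 SA[4]=0  'aedbcebabddebbaebcbebcddabaebe'
  #5 SA[5]=6  'babddebbaebcbebcddabaebe'
  #6 SA[6]=13  'baebcbebcddabaebe'
  #7 SA[7]=25  'baebe'
  #8 SA[8]=12  'bbaebcbebcddabaebe'
  #9 SA[9]=16  'bcbebcddabaebe'
  #10 SA[10]=20  'bcddabaebe'
  #11 SA[11]=3  'bcebabddebbaebcbebcddabaebe'
  #12 SA[12]=8  'bddebbaebcbebcddabaebe'
  #13 SA[13]=28  'be'
  #14 SA[14]=18  'bebcddabaebe'
  #15 SA[15]=17  'cbebcddabaebe'
  #16 SA[16]=21  'cddabaebe'
  #17 SA[17]=4  'cebabddebbaebcbebcddabaebe'
  #18 SA[18]=23  'dabaebe'
  #19 SA[19]=2  'dbcebabddebbaebcbebcddabaebe'
  #20 SA[20]=22  'ddabaebe'
  #21 SA[21]=9  'ddebbaebcbebcddabaebe'
  #22 SA[22]=10  'debbaebcbebcddabaebe'
  #23 SA[23]=29  'e'
  #24 SA[24]=5  'ebabddebbaebcbebcddabaebe'
  #25 SA[25]=11  'ebbaebcbebcddabaebe'
  #26 SA[26]=15  'ebcbebcddabaebe'
  #27 SA[27]=19  'ebcddabaebe'
  #28 SA[28]=27  'ebe'
  #29 SA[29]=1  'edbcebabddebbaebcbebcddabaebe'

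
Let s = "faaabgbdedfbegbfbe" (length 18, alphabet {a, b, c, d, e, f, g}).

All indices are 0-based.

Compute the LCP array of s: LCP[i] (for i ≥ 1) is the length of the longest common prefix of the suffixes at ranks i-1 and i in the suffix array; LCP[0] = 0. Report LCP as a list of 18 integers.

[0, 2, 1, 0, 1, 2, 1, 1, 0, 1, 0, 1, 1, 0, 1, 3, 0, 2]

rank→(start, suffix):
  0 → (1, 'aaabgbdedfbegbfbe')
  1 → (2, 'aabgbdedfbegbfbe')
  2 → (3, 'abgbdedfbegbfbe')
  3 → (6, 'bdedfbegbfbe')
  4 → (16, 'be')
  5 → (11, 'begbfbe')
  6 → (14, 'bfbe')
  7 → (4, 'bgbdedfbegbfbe')
  8 → (7, 'dedfbegbfbe')
  9 → (9, 'dfbegbfbe')
  10 → (17, 'e')
  11 → (8, 'edfbegbfbe')
  12 → (12, 'egbfbe')
  13 → (0, 'faaabgbdedfbegbfbe')
  14 → (15, 'fbe')
  15 → (10, 'fbegbfbe')
  16 → (5, 'gbdedfbegbfbe')
  17 → (13, 'gbfbe')

SA = [1, 2, 3, 6, 16, 11, 14, 4, 7, 9, 17, 8, 12, 0, 15, 10, 5, 13]
i: (SA[i-1],SA[i]) lcp shared
  1: (1,2) 2 'aa'
  2: (2,3) 1 'a'
  3: (3,6) 0 ''
  4: (6,16) 1 'b'
  5: (16,11) 2 'be'
  6: (11,14) 1 'b'
  7: (14,4) 1 'b'
  8: (4,7) 0 ''
  9: (7,9) 1 'd'
  10: (9,17) 0 ''
  11: (17,8) 1 'e'
  12: (8,12) 1 'e'
  13: (12,0) 0 ''
  14: (0,15) 1 'f'
  15: (15,10) 3 'fbe'
  16: (10,5) 0 ''
  17: (5,13) 2 'gb'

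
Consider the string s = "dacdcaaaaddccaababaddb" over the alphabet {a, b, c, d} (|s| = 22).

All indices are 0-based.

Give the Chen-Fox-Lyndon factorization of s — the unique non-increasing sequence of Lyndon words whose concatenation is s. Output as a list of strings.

emit factor 1: 'd' (i=0, period=1)
emit factor 2: 'acdc' (i=1, period=4)
emit factor 3: 'aaaaddccaababaddb' (i=5, period=17)

["d", "acdc", "aaaaddccaababaddb"]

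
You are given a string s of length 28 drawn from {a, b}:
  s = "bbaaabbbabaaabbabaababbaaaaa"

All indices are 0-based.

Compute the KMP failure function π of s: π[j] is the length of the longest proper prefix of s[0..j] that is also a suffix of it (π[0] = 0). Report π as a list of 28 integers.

π[0] = 0
j=1 s[j]='b': π[1]=1 (border 'b')
j=2 s[j]='a': k: 1→0; π[2]=0 (border '')
j=3 s[j]='a': π[3]=0 (border '')
j=4 s[j]='a': π[4]=0 (border '')
j=5 s[j]='b': π[5]=1 (border 'b')
j=6 s[j]='b': π[6]=2 (border 'bb')
j=7 s[j]='b': k: 2→1; π[7]=2 (border 'bb')
j=8 s[j]='a': π[8]=3 (border 'bba')
j=9 s[j]='b': k: 3→0; π[9]=1 (border 'b')
j=10 s[j]='a': k: 1→0; π[10]=0 (border '')
j=11 s[j]='a': π[11]=0 (border '')
j=12 s[j]='a': π[12]=0 (border '')
j=13 s[j]='b': π[13]=1 (border 'b')
j=14 s[j]='b': π[14]=2 (border 'bb')
j=15 s[j]='a': π[15]=3 (border 'bba')
j=16 s[j]='b': k: 3→0; π[16]=1 (border 'b')
j=17 s[j]='a': k: 1→0; π[17]=0 (border '')
j=18 s[j]='a': π[18]=0 (border '')
j=19 s[j]='b': π[19]=1 (border 'b')
j=20 s[j]='a': k: 1→0; π[20]=0 (border '')
j=21 s[j]='b': π[21]=1 (border 'b')
j=22 s[j]='b': π[22]=2 (border 'bb')
j=23 s[j]='a': π[23]=3 (border 'bba')
j=24 s[j]='a': π[24]=4 (border 'bbaa')
j=25 s[j]='a': π[25]=5 (border 'bbaaa')
j=26 s[j]='a': k: 5→0; π[26]=0 (border '')
j=27 s[j]='a': π[27]=0 (border '')

[0, 1, 0, 0, 0, 1, 2, 2, 3, 1, 0, 0, 0, 1, 2, 3, 1, 0, 0, 1, 0, 1, 2, 3, 4, 5, 0, 0]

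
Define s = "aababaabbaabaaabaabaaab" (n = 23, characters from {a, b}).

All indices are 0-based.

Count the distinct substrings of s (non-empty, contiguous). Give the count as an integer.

201

sorted suffixes:
  #0 SA[0]=19  'aaab'
  #1 SA[1]=12  'aaabaabaaab'
  #2 SA[2]=20  'aab'
  #3 SA[3]=16  'aabaaab'
  #4 SA[4]=9  'aabaaabaabaaab'
  #5 SA[5]=13  'aabaabaaab'
  #6 SA[6]=0  'aababaabbaabaaabaabaaab'
  #7 SA[7]=5  'aabbaabaaabaabaaab'
  #8 SA[8]=21  'ab'
  #9 SA[9]=17  'abaaab'
  #10 SA[10]=10  'abaaabaabaaab'
  #11 SA[11]=14  'abaabaaab'
  #12 SA[12]=3  'abaabbaabaaabaabaaab'
  #13 SA[13]=1  'ababaabbaabaaabaabaaab'
  #14 SA[14]=6  'abbaabaaabaabaaab'
  #15 SA[15]=22  'b'
  #16 SA[16]=18  'baaab'
  #17 SA[17]=11  'baaabaabaaab'
  #18 SA[18]=15  'baabaaab'
  #19 SA[19]=8  'baabaaabaabaaab'
  #20 SA[20]=4  'baabbaabaaabaabaaab'
  #21 SA[21]=2  'babaabbaabaaabaabaaab'
  #22 SA[22]=7  'bbaabaaabaabaaab'

SA = [19, 12, 20, 16, 9, 13, 0, 5, 21, 17, 10, 14, 3, 1, 6, 22, 18, 11, 15, 8, 4, 2, 7]
rank  pair      lcp
   1  s[19:],s[12:]  4  'aaab'
   2  s[12:],s[20:]  2  'aa'
   3  s[20:],s[16:]  3  'aab'
   4  s[16:],s[9:]  7  'aabaaab'
   5  s[9:],s[13:]  5  'aabaa'
   6  s[13:],s[0:]  4  'aaba'
   7  s[0:],s[5:]  3  'aab'
   8  s[5:],s[21:]  1  'a'
   9  s[21:],s[17:]  2  'ab'
  10  s[17:],s[10:]  6  'abaaab'
  11  s[10:],s[14:]  4  'abaa'
  12  s[14:],s[3:]  5  'abaab'
  13  s[3:],s[1:]  3  'aba'
  14  s[1:],s[6:]  2  'ab'
  15  s[6:],s[22:]  0  ''
  16  s[22:],s[18:]  1  'b'
  17  s[18:],s[11:]  5  'baaab'
  18  s[11:],s[15:]  3  'baa'
  19  s[15:],s[8:]  8  'baabaaab'
  20  s[8:],s[4:]  4  'baab'
  21  s[4:],s[2:]  2  'ba'
  22  s[2:],s[7:]  1  'b'

n(n+1)/2 = 23·24/2 = 276
Σ LCP = 0 + 4 + 2 + 3 + 7 + 5 + 4 + 3 + 1 + 2 + 6 + 4 + 5 + 3 + 2 + 0 + 1 + 5 + 3 + 8 + 4 + 2 + 1 = 75
distinct = 276 − 75 = 201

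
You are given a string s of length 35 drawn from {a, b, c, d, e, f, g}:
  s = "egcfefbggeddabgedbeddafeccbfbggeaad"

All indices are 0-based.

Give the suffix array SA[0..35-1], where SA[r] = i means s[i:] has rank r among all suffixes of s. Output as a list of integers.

[32, 12, 33, 21, 17, 26, 13, 28, 6, 25, 24, 2, 34, 11, 20, 16, 10, 19, 31, 23, 15, 9, 18, 4, 0, 27, 5, 22, 3, 1, 30, 14, 8, 29, 7]

rank | idx | suffix
   0 |  32 | aad
   1 |  12 | abgedbeddafeccbfbggeaad
   2 |  33 | ad
   3 |  21 | afeccbfbggeaad
   4 |  17 | beddafeccbfbggeaad
   5 |  26 | bfbggeaad
   6 |  13 | bgedbeddafeccbfbggeaad
   7 |  28 | bggeaad
   8 |   6 | bggeddabgedbeddafeccbfbggeaad
   9 |  25 | cbfbggeaad
  10 |  24 | ccbfbggeaad
  11 |   2 | cfefbggeddabgedbeddafeccbfbggeaad
  12 |  34 | d
  13 |  11 | dabgedbeddafeccbfbggeaad
  14 |  20 | dafeccbfbggeaad
  15 |  16 | dbeddafeccbfbggeaad
  16 |  10 | ddabgedbeddafeccbfbggeaad
  17 |  19 | ddafeccbfbggeaad
  18 |  31 | eaad
  19 |  23 | eccbfbggeaad
  20 |  15 | edbeddafeccbfbggeaad
  21 |   9 | eddabgedbeddafeccbfbggeaad
  22 |  18 | eddafeccbfbggeaad
  23 |   4 | efbggeddabgedbeddafeccbfbggeaad
  24 |   0 | egcfefbggeddabgedbeddafeccbfbggeaad
  25 |  27 | fbggeaad
  26 |   5 | fbggeddabgedbeddafeccbfbggeaad
  27 |  22 | feccbfbggeaad
  28 |   3 | fefbggeddabgedbeddafeccbfbggeaad
  29 |   1 | gcfefbggeddabgedbeddafeccbfbggeaad
  30 |  30 | geaad
  31 |  14 | gedbeddafeccbfbggeaad
  32 |   8 | geddabgedbeddafeccbfbggeaad
  33 |  29 | ggeaad
  34 |   7 | ggeddabgedbeddafeccbfbggeaad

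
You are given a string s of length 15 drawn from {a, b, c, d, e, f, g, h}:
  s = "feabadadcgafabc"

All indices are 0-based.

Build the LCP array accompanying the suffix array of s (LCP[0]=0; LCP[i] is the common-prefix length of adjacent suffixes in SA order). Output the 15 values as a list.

[0, 2, 1, 2, 1, 0, 1, 0, 1, 0, 1, 0, 0, 1, 0]

sorted suffixes:
  #0 SA[0]=2  'abadadcgafabc'
  #1 SA[1]=12  'abc'
  #2 SA[2]=4  'adadcgafabc'
  #3 SA[3]=6  'adcgafabc'
  #4 SA[4]=10  'afabc'
  #5 SA[5]=3  'badadcgafabc'
  #6 SA[6]=13  'bc'
  #7 SA[7]=14  'c'
  #8 SA[8]=8  'cgafabc'
  #9 SA[9]=5  'dadcgafabc'
  #10 SA[10]=7  'dcgafabc'
  #11 SA[11]=1  'eabadadcgafabc'
  #12 SA[12]=11  'fabc'
  #13 SA[13]=0  'feabadadcgafabc'
  #14 SA[14]=9  'gafabc'

SA = [2, 12, 4, 6, 10, 3, 13, 14, 8, 5, 7, 1, 11, 0, 9]
rank  pair      lcp
   1  s[2:],s[12:]  2  'ab'
   2  s[12:],s[4:]  1  'a'
   3  s[4:],s[6:]  2  'ad'
   4  s[6:],s[10:]  1  'a'
   5  s[10:],s[3:]  0  ''
   6  s[3:],s[13:]  1  'b'
   7  s[13:],s[14:]  0  ''
   8  s[14:],s[8:]  1  'c'
   9  s[8:],s[5:]  0  ''
  10  s[5:],s[7:]  1  'd'
  11  s[7:],s[1:]  0  ''
  12  s[1:],s[11:]  0  ''
  13  s[11:],s[0:]  1  'f'
  14  s[0:],s[9:]  0  ''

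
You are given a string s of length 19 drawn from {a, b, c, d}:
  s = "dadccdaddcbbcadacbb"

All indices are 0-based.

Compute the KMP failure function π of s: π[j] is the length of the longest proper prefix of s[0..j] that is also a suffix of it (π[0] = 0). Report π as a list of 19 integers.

π[0] = 0
j=1 s[j]='a': π[1]=0 (border '')
j=2 s[j]='d': π[2]=1 (border 'd')
j=3 s[j]='c': k: 1→0; π[3]=0 (border '')
j=4 s[j]='c': π[4]=0 (border '')
j=5 s[j]='d': π[5]=1 (border 'd')
j=6 s[j]='a': π[6]=2 (border 'da')
j=7 s[j]='d': π[7]=3 (border 'dad')
j=8 s[j]='d': k: 3→1→0; π[8]=1 (border 'd')
j=9 s[j]='c': k: 1→0; π[9]=0 (border '')
j=10 s[j]='b': π[10]=0 (border '')
j=11 s[j]='b': π[11]=0 (border '')
j=12 s[j]='c': π[12]=0 (border '')
j=13 s[j]='a': π[13]=0 (border '')
j=14 s[j]='d': π[14]=1 (border 'd')
j=15 s[j]='a': π[15]=2 (border 'da')
j=16 s[j]='c': k: 2→0; π[16]=0 (border '')
j=17 s[j]='b': π[17]=0 (border '')
j=18 s[j]='b': π[18]=0 (border '')

[0, 0, 1, 0, 0, 1, 2, 3, 1, 0, 0, 0, 0, 0, 1, 2, 0, 0, 0]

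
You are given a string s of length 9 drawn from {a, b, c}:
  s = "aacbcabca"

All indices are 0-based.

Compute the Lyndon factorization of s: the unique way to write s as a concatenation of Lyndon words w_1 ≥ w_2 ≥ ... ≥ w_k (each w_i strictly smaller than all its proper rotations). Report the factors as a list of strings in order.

emit factor 1: 'aacbcabc' (i=0, period=8)
emit factor 2: 'a' (i=8, period=1)

["aacbcabc", "a"]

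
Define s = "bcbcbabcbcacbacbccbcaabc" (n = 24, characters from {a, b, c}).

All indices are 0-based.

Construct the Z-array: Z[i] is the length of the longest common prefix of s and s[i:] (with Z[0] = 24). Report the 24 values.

[24, 0, 3, 0, 1, 0, 4, 0, 2, 0, 0, 0, 1, 0, 0, 2, 0, 0, 2, 0, 0, 0, 2, 0]

Z[0]=24
i=1: outside box; Z[1]=0
i=2: outside box; Z[2]=3 extend→box=[2,5)
i=3: min(r-i=2, Z[1]=0)=0; Z[3]=0
i=4: min(r-i=1, Z[2]=3)=1; Z[4]=1
i=5: outside box; Z[5]=0
i=6: outside box; Z[6]=4 extend→box=[6,10)
i=7: min(r-i=3, Z[1]=0)=0; Z[7]=0
i=8: min(r-i=2, Z[2]=3)=2; Z[8]=2
i=9: min(r-i=1, Z[3]=0)=0; Z[9]=0
i=10: outside box; Z[10]=0
i=11: outside box; Z[11]=0
i=12: outside box; Z[12]=1 extend→box=[12,13)
i=13: outside box; Z[13]=0
i=14: outside box; Z[14]=0
i=15: outside box; Z[15]=2 extend→box=[15,17)
i=16: min(r-i=1, Z[1]=0)=0; Z[16]=0
i=17: outside box; Z[17]=0
i=18: outside box; Z[18]=2 extend→box=[18,20)
i=19: min(r-i=1, Z[1]=0)=0; Z[19]=0
i=20: outside box; Z[20]=0
i=21: outside box; Z[21]=0
i=22: outside box; Z[22]=2 extend→box=[22,24)
i=23: min(r-i=1, Z[1]=0)=0; Z[23]=0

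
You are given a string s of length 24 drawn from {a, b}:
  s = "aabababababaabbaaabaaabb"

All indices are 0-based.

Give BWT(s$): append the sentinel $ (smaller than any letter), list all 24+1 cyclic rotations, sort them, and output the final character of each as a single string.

bbba$ababbbbaaabbaaaaaaaa

rank  rotation                   last
    0  $aabababababaabbaaabaaabb  b
    1  aaabaaabb$aabababababaabb  b
    2  aaabb$aabababababaabbaaab  b
    3  aabaaabb$aabababababaabba  a
    4  aabababababaabbaaabaaabb$  $
    5  aabb$aabababababaabbaaaba  a
    6  aabbaaabaaabb$aababababab  b
    7  abaaabb$aabababababaabbaa  a
    8  abaabbaaabaaabb$aabababab  b
    9  ababaabbaaabaaabb$aababab  b
   10  abababaabbaaabaaabb$aabab  b
   11  ababababaabbaaabaaabb$aab  b
   12  abababababaabbaaabaaabb$a  a
   13  abb$aabababababaabbaaabaa  a
   14  abbaaabaaabb$aabababababa  a
   15  b$aabababababaabbaaabaaab  b
   16  baaabaaabb$aabababababaab  b
   17  baaabb$aabababababaabbaaa  a
   18  baabbaaabaaabb$aababababa  a
   19  babaabbaaabaaabb$aabababa  a
   20  bababaabbaaabaaabb$aababa  a
   21  babababaabbaaabaaabb$aaba  a
   22  bababababaabbaaabaaabb$aa  a
   23  bb$aabababababaabbaaabaaa  a
   24  bbaaabaaabb$aabababababaa  a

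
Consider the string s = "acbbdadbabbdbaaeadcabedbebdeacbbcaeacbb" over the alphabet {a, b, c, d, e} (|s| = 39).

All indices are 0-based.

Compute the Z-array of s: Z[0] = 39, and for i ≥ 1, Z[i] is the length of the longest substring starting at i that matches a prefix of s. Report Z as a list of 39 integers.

[39, 0, 0, 0, 0, 1, 0, 0, 1, 0, 0, 0, 0, 1, 1, 0, 1, 0, 0, 1, 0, 0, 0, 0, 0, 0, 0, 0, 4, 0, 0, 0, 0, 1, 0, 4, 0, 0, 0]

Z[0]=39
i=1: fresh scan; Z[1]=0
i=2: fresh scan; Z[2]=0
i=3: fresh scan; Z[3]=0
i=4: fresh scan; Z[4]=0
i=5: fresh scan; Z[5]=1 extend→box=[5,6)
i=6: fresh scan; Z[6]=0
i=7: fresh scan; Z[7]=0
i=8: fresh scan; Z[8]=1 extend→box=[8,9)
i=9: fresh scan; Z[9]=0
i=10: fresh scan; Z[10]=0
i=11: fresh scan; Z[11]=0
i=12: fresh scan; Z[12]=0
i=13: fresh scan; Z[13]=1 extend→box=[13,14)
i=14: fresh scan; Z[14]=1 extend→box=[14,15)
i=15: fresh scan; Z[15]=0
i=16: fresh scan; Z[16]=1 extend→box=[16,17)
i=17: fresh scan; Z[17]=0
i=18: fresh scan; Z[18]=0
i=19: fresh scan; Z[19]=1 extend→box=[19,20)
i=20: fresh scan; Z[20]=0
i=21: fresh scan; Z[21]=0
i=22: fresh scan; Z[22]=0
i=23: fresh scan; Z[23]=0
i=24: fresh scan; Z[24]=0
i=25: fresh scan; Z[25]=0
i=26: fresh scan; Z[26]=0
i=27: fresh scan; Z[27]=0
i=28: fresh scan; Z[28]=4 extend→box=[28,32)
i=29: min(r-i=3, Z[1]=0)=0; Z[29]=0
i=30: min(r-i=2, Z[2]=0)=0; Z[30]=0
i=31: min(r-i=1, Z[3]=0)=0; Z[31]=0
i=32: fresh scan; Z[32]=0
i=33: fresh scan; Z[33]=1 extend→box=[33,34)
i=34: fresh scan; Z[34]=0
i=35: fresh scan; Z[35]=4 extend→box=[35,39)
i=36: min(r-i=3, Z[1]=0)=0; Z[36]=0
i=37: min(r-i=2, Z[2]=0)=0; Z[37]=0
i=38: min(r-i=1, Z[3]=0)=0; Z[38]=0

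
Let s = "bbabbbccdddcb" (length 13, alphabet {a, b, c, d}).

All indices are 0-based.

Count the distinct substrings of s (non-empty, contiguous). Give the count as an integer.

79

rank→(start, suffix):
  0 → (2, 'abbbccdddcb')
  1 → (12, 'b')
  2 → (1, 'babbbccdddcb')
  3 → (0, 'bbabbbccdddcb')
  4 → (3, 'bbbccdddcb')
  5 → (4, 'bbccdddcb')
  6 → (5, 'bccdddcb')
  7 → (11, 'cb')
  8 → (6, 'ccdddcb')
  9 → (7, 'cdddcb')
  10 → (10, 'dcb')
  11 → (9, 'ddcb')
  12 → (8, 'dddcb')

SA = [2, 12, 1, 0, 3, 4, 5, 11, 6, 7, 10, 9, 8]
rank  pair      lcp
   1  s[2:],s[12:]  0  ''
   2  s[12:],s[1:]  1  'b'
   3  s[1:],s[0:]  1  'b'
   4  s[0:],s[3:]  2  'bb'
   5  s[3:],s[4:]  2  'bb'
   6  s[4:],s[5:]  1  'b'
   7  s[5:],s[11:]  0  ''
   8  s[11:],s[6:]  1  'c'
   9  s[6:],s[7:]  1  'c'
  10  s[7:],s[10:]  0  ''
  11  s[10:],s[9:]  1  'd'
  12  s[9:],s[8:]  2  'dd'

n(n+1)/2 = 13·14/2 = 91
Σ LCP = 0 + 0 + 1 + 1 + 2 + 2 + 1 + 0 + 1 + 1 + 0 + 1 + 2 = 12
distinct = 91 − 12 = 79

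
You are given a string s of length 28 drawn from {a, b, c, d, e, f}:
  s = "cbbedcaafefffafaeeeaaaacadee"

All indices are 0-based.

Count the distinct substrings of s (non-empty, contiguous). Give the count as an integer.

374

rank→(start, suffix):
  0 → (19, 'aaaacadee')
  1 → (20, 'aaacadee')
  2 → (21, 'aacadee')
  3 → (6, 'aafefffafaeeeaaaacadee')
  4 → (22, 'acadee')
  5 → (24, 'adee')
  6 → (15, 'aeeeaaaacadee')
  7 → (13, 'afaeeeaaaacadee')
  8 → (7, 'afefffafaeeeaaaacadee')
  9 → (1, 'bbedcaafefffafaeeeaaaacadee')
  10 → (2, 'bedcaafefffafaeeeaaaacadee')
  11 → (5, 'caafefffafaeeeaaaacadee')
  12 → (23, 'cadee')
  13 → (0, 'cbbedcaafefffafaeeeaaaacadee')
  14 → (4, 'dcaafefffafaeeeaaaacadee')
  15 → (25, 'dee')
  16 → (27, 'e')
  17 → (18, 'eaaaacadee')
  18 → (3, 'edcaafefffafaeeeaaaacadee')
  19 → (26, 'ee')
  20 → (17, 'eeaaaacadee')
  21 → (16, 'eeeaaaacadee')
  22 → (9, 'efffafaeeeaaaacadee')
  23 → (14, 'faeeeaaaacadee')
  24 → (12, 'fafaeeeaaaacadee')
  25 → (8, 'fefffafaeeeaaaacadee')
  26 → (11, 'ffafaeeeaaaacadee')
  27 → (10, 'fffafaeeeaaaacadee')

SA = [19, 20, 21, 6, 22, 24, 15, 13, 7, 1, 2, 5, 23, 0, 4, 25, 27, 18, 3, 26, 17, 16, 9, 14, 12, 8, 11, 10]
i: (SA[i-1],SA[i]) lcp shared
  1: (19,20) 3 'aaa'
  2: (20,21) 2 'aa'
  3: (21,6) 2 'aa'
  4: (6,22) 1 'a'
  5: (22,24) 1 'a'
  6: (24,15) 1 'a'
  7: (15,13) 1 'a'
  8: (13,7) 2 'af'
  9: (7,1) 0 ''
  10: (1,2) 1 'b'
  11: (2,5) 0 ''
  12: (5,23) 2 'ca'
  13: (23,0) 1 'c'
  14: (0,4) 0 ''
  15: (4,25) 1 'd'
  16: (25,27) 0 ''
  17: (27,18) 1 'e'
  18: (18,3) 1 'e'
  19: (3,26) 1 'e'
  20: (26,17) 2 'ee'
  21: (17,16) 2 'ee'
  22: (16,9) 1 'e'
  23: (9,14) 0 ''
  24: (14,12) 2 'fa'
  25: (12,8) 1 'f'
  26: (8,11) 1 'f'
  27: (11,10) 2 'ff'

n(n+1)/2 = 28·29/2 = 406
Σ LCP = 0 + 3 + 2 + 2 + 1 + 1 + 1 + 1 + 2 + 0 + 1 + 0 + 2 + 1 + 0 + 1 + 0 + 1 + 1 + 1 + 2 + 2 + 1 + 0 + 2 + 1 + 1 + 2 = 32
distinct = 406 − 32 = 374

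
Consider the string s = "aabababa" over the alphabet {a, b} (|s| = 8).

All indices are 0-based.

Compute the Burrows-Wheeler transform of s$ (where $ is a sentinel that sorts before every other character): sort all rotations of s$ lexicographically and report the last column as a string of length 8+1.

rank  rotation   last
    0  $aabababa  a
    1  a$aababab  b
    2  aabababa$  $
    3  aba$aabab  b
    4  ababa$aab  b
    5  abababa$a  a
    6  ba$aababa  a
    7  baba$aaba  a
    8  bababa$aa  a

ab$bbaaaa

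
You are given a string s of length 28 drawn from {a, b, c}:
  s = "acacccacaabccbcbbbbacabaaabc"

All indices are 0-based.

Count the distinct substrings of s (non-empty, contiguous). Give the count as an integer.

rank→(start, suffix):
  0 → (23, 'aaabc')
  1 → (24, 'aabc')
  2 → (8, 'aabccbcbbbbacabaaabc')
  3 → (21, 'abaaabc')
  4 → (25, 'abc')
  5 → (9, 'abccbcbbbbacabaaabc')
  6 → (6, 'acaabccbcbbbbacabaaabc')
  7 → (19, 'acabaaabc')
  8 → (0, 'acacccacaabccbcbbbbacabaaabc')
  9 → (2, 'acccacaabccbcbbbbacabaaabc')
  10 → (22, 'baaabc')
  11 → (18, 'bacabaaabc')
  12 → (17, 'bbacabaaabc')
  13 → (16, 'bbbacabaaabc')
  14 → (15, 'bbbbacabaaabc')
  15 → (26, 'bc')
  16 → (13, 'bcbbbbacabaaabc')
  17 → (10, 'bccbcbbbbacabaaabc')
  18 → (27, 'c')
  19 → (7, 'caabccbcbbbbacabaaabc')
  20 → (20, 'cabaaabc')
  21 → (5, 'cacaabccbcbbbbacabaaabc')
  22 → (1, 'cacccacaabccbcbbbbacabaaabc')
  23 → (14, 'cbbbbacabaaabc')
  24 → (12, 'cbcbbbbacabaaabc')
  25 → (4, 'ccacaabccbcbbbbacabaaabc')
  26 → (11, 'ccbcbbbbacabaaabc')
  27 → (3, 'cccacaabccbcbbbbacabaaabc')

SA = [23, 24, 8, 21, 25, 9, 6, 19, 0, 2, 22, 18, 17, 16, 15, 26, 13, 10, 27, 7, 20, 5, 1, 14, 12, 4, 11, 3]
[i] adj suffixes → lcp
  [1] 23/24 → 2 ('aa')
  [2] 24/8 → 4 ('aabc')
  [3] 8/21 → 1 ('a')
  [4] 21/25 → 2 ('ab')
  [5] 25/9 → 3 ('abc')
  [6] 9/6 → 1 ('a')
  [7] 6/19 → 3 ('aca')
  [8] 19/0 → 3 ('aca')
  [9] 0/2 → 2 ('ac')
  [10] 2/22 → 0 ('')
  [11] 22/18 → 2 ('ba')
  [12] 18/17 → 1 ('b')
  [13] 17/16 → 2 ('bb')
  [14] 16/15 → 3 ('bbb')
  [15] 15/26 → 1 ('b')
  [16] 26/13 → 2 ('bc')
  [17] 13/10 → 2 ('bc')
  [18] 10/27 → 0 ('')
  [19] 27/7 → 1 ('c')
  [20] 7/20 → 2 ('ca')
  [21] 20/5 → 2 ('ca')
  [22] 5/1 → 3 ('cac')
  [23] 1/14 → 1 ('c')
  [24] 14/12 → 2 ('cb')
  [25] 12/4 → 1 ('c')
  [26] 4/11 → 2 ('cc')
  [27] 11/3 → 2 ('cc')

n(n+1)/2 = 28·29/2 = 406
Σ LCP = 0 + 2 + 4 + 1 + 2 + 3 + 1 + 3 + 3 + 2 + 0 + 2 + 1 + 2 + 3 + 1 + 2 + 2 + 0 + 1 + 2 + 2 + 3 + 1 + 2 + 1 + 2 + 2 = 50
distinct = 406 − 50 = 356

356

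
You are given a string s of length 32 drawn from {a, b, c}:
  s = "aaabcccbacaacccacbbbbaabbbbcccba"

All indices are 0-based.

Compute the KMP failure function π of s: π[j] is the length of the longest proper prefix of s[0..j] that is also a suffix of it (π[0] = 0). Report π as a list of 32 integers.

[0, 1, 2, 0, 0, 0, 0, 0, 1, 0, 1, 2, 0, 0, 0, 1, 0, 0, 0, 0, 0, 1, 2, 0, 0, 0, 0, 0, 0, 0, 0, 1]

π[0] = 0
j=1 s[j]='a': π[1]=1 (border 'a')
j=2 s[j]='a': π[2]=2 (border 'aa')
j=3 s[j]='b': k: 2→1→0; π[3]=0 (border '')
j=4 s[j]='c': π[4]=0 (border '')
j=5 s[j]='c': π[5]=0 (border '')
j=6 s[j]='c': π[6]=0 (border '')
j=7 s[j]='b': π[7]=0 (border '')
j=8 s[j]='a': π[8]=1 (border 'a')
j=9 s[j]='c': k: 1→0; π[9]=0 (border '')
j=10 s[j]='a': π[10]=1 (border 'a')
j=11 s[j]='a': π[11]=2 (border 'aa')
j=12 s[j]='c': k: 2→1→0; π[12]=0 (border '')
j=13 s[j]='c': π[13]=0 (border '')
j=14 s[j]='c': π[14]=0 (border '')
j=15 s[j]='a': π[15]=1 (border 'a')
j=16 s[j]='c': k: 1→0; π[16]=0 (border '')
j=17 s[j]='b': π[17]=0 (border '')
j=18 s[j]='b': π[18]=0 (border '')
j=19 s[j]='b': π[19]=0 (border '')
j=20 s[j]='b': π[20]=0 (border '')
j=21 s[j]='a': π[21]=1 (border 'a')
j=22 s[j]='a': π[22]=2 (border 'aa')
j=23 s[j]='b': k: 2→1→0; π[23]=0 (border '')
j=24 s[j]='b': π[24]=0 (border '')
j=25 s[j]='b': π[25]=0 (border '')
j=26 s[j]='b': π[26]=0 (border '')
j=27 s[j]='c': π[27]=0 (border '')
j=28 s[j]='c': π[28]=0 (border '')
j=29 s[j]='c': π[29]=0 (border '')
j=30 s[j]='b': π[30]=0 (border '')
j=31 s[j]='a': π[31]=1 (border 'a')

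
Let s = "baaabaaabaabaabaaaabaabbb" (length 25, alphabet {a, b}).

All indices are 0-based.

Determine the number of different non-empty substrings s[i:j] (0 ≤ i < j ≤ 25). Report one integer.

sorted suffixes:
  #0 SA[0]=15  'aaaabaabbb'
  #1 SA[1]=1  'aaabaaabaabaabaaaabaabbb'
  #2 SA[2]=5  'aaabaabaabaaaabaabbb'
  #3 SA[3]=16  'aaabaabbb'
  #4 SA[4]=12  'aabaaaabaabbb'
  #5 SA[5]=2  'aabaaabaabaabaaaabaabbb'
  #6 SA[6]=9  'aabaabaaaabaabbb'
  #7 SA[7]=6  'aabaabaabaaaabaabbb'
  #8 SA[8]=17  'aabaabbb'
  #9 SA[9]=20  'aabbb'
  #10 SA[10]=13  'abaaaabaabbb'
  #11 SA[11]=3  'abaaabaabaabaaaabaabbb'
  #12 SA[12]=10  'abaabaaaabaabbb'
  #13 SA[13]=7  'abaabaabaaaabaabbb'
  #14 SA[14]=18  'abaabbb'
  #15 SA[15]=21  'abbb'
  #16 SA[16]=24  'b'
  #17 SA[17]=14  'baaaabaabbb'
  #18 SA[18]=0  'baaabaaabaabaabaaaabaabbb'
  #19 SA[19]=4  'baaabaabaabaaaabaabbb'
  #20 SA[20]=11  'baabaaaabaabbb'
  #21 SA[21]=8  'baabaabaaaabaabbb'
  #22 SA[22]=19  'baabbb'
  #23 SA[23]=23  'bb'
  #24 SA[24]=22  'bbb'

SA = [15, 1, 5, 16, 12, 2, 9, 6, 17, 20, 13, 3, 10, 7, 18, 21, 24, 14, 0, 4, 11, 8, 19, 23, 22]
i: (SA[i-1],SA[i]) lcp shared
  1: (15,1) 3 'aaa'
  2: (1,5) 6 'aaabaa'
  3: (5,16) 7 'aaabaab'
  4: (16,12) 2 'aa'
  5: (12,2) 6 'aabaaa'
  6: (2,9) 5 'aabaa'
  7: (9,6) 8 'aabaabaa'
  8: (6,17) 6 'aabaab'
  9: (17,20) 3 'aab'
  10: (20,13) 1 'a'
  11: (13,3) 5 'abaaa'
  12: (3,10) 4 'abaa'
  13: (10,7) 7 'abaabaa'
  14: (7,18) 5 'abaab'
  15: (18,21) 2 'ab'
  16: (21,24) 0 ''
  17: (24,14) 1 'b'
  18: (14,0) 4 'baaa'
  19: (0,4) 7 'baaabaa'
  20: (4,11) 3 'baa'
  21: (11,8) 6 'baabaa'
  22: (8,19) 4 'baab'
  23: (19,23) 1 'b'
  24: (23,22) 2 'bb'

n(n+1)/2 = 25·26/2 = 325
Σ LCP = 0 + 3 + 6 + 7 + 2 + 6 + 5 + 8 + 6 + 3 + 1 + 5 + 4 + 7 + 5 + 2 + 0 + 1 + 4 + 7 + 3 + 6 + 4 + 1 + 2 = 98
distinct = 325 − 98 = 227

227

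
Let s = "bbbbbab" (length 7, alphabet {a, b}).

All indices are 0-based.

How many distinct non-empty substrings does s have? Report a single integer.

rank→(start, suffix):
  0 → (5, 'ab')
  1 → (6, 'b')
  2 → (4, 'bab')
  3 → (3, 'bbab')
  4 → (2, 'bbbab')
  5 → (1, 'bbbbab')
  6 → (0, 'bbbbbab')

SA = [5, 6, 4, 3, 2, 1, 0]
[i] adj suffixes → lcp
  [1] 5/6 → 0 ('')
  [2] 6/4 → 1 ('b')
  [3] 4/3 → 1 ('b')
  [4] 3/2 → 2 ('bb')
  [5] 2/1 → 3 ('bbb')
  [6] 1/0 → 4 ('bbbb')

n(n+1)/2 = 7·8/2 = 28
Σ LCP = 0 + 0 + 1 + 1 + 2 + 3 + 4 = 11
distinct = 28 − 11 = 17

17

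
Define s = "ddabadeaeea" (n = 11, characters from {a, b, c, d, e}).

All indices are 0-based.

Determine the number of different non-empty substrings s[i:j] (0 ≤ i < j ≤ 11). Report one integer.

58

rank→(start, suffix):
  0 → (10, 'a')
  1 → (2, 'abadeaeea')
  2 → (4, 'adeaeea')
  3 → (7, 'aeea')
  4 → (3, 'badeaeea')
  5 → (1, 'dabadeaeea')
  6 → (0, 'ddabadeaeea')
  7 → (5, 'deaeea')
  8 → (9, 'ea')
  9 → (6, 'eaeea')
  10 → (8, 'eea')

SA = [10, 2, 4, 7, 3, 1, 0, 5, 9, 6, 8]
rank  pair      lcp
   1  s[10:],s[2:]  1  'a'
   2  s[2:],s[4:]  1  'a'
   3  s[4:],s[7:]  1  'a'
   4  s[7:],s[3:]  0  ''
   5  s[3:],s[1:]  0  ''
   6  s[1:],s[0:]  1  'd'
   7  s[0:],s[5:]  1  'd'
   8  s[5:],s[9:]  0  ''
   9  s[9:],s[6:]  2  'ea'
  10  s[6:],s[8:]  1  'e'

n(n+1)/2 = 11·12/2 = 66
Σ LCP = 0 + 1 + 1 + 1 + 0 + 0 + 1 + 1 + 0 + 2 + 1 = 8
distinct = 66 − 8 = 58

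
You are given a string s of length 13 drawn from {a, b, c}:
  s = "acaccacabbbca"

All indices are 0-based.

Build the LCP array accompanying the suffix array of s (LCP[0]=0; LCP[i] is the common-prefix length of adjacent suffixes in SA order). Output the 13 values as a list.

rank | idx | suffix
   0 |  12 | a
   1 |   7 | abbbca
   2 |   5 | acabbbca
   3 |   0 | acaccacabbbca
   4 |   2 | accacabbbca
   5 |   8 | bbbca
   6 |   9 | bbca
   7 |  10 | bca
   8 |  11 | ca
   9 |   6 | cabbbca
  10 |   4 | cacabbbca
  11 |   1 | caccacabbbca
  12 |   3 | ccacabbbca

SA = [12, 7, 5, 0, 2, 8, 9, 10, 11, 6, 4, 1, 3]
i: (SA[i-1],SA[i]) lcp shared
  1: (12,7) 1 'a'
  2: (7,5) 1 'a'
  3: (5,0) 3 'aca'
  4: (0,2) 2 'ac'
  5: (2,8) 0 ''
  6: (8,9) 2 'bb'
  7: (9,10) 1 'b'
  8: (10,11) 0 ''
  9: (11,6) 2 'ca'
  10: (6,4) 2 'ca'
  11: (4,1) 3 'cac'
  12: (1,3) 1 'c'

[0, 1, 1, 3, 2, 0, 2, 1, 0, 2, 2, 3, 1]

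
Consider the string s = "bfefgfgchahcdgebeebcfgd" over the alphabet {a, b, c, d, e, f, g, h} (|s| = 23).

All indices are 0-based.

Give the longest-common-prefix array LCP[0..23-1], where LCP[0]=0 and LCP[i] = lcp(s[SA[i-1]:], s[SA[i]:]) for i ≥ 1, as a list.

sorted suffixes:
  #0 SA[0]=9  'ahcdgebeebcfgd'
  #1 SA[1]=18  'bcfgd'
  #2 SA[2]=15  'beebcfgd'
  #3 SA[3]=0  'bfefgfgchahcdgebeebcfgd'
  #4 SA[4]=11  'cdgebeebcfgd'
  #5 SA[5]=19  'cfgd'
  #6 SA[6]=7  'chahcdgebeebcfgd'
  #7 SA[7]=22  'd'
  #8 SA[8]=12  'dgebeebcfgd'
  #9 SA[9]=17  'ebcfgd'
  #10 SA[10]=14  'ebeebcfgd'
  #11 SA[11]=16  'eebcfgd'
  #12 SA[12]=2  'efgfgchahcdgebeebcfgd'
  #13 SA[13]=1  'fefgfgchahcdgebeebcfgd'
  #14 SA[14]=5  'fgchahcdgebeebcfgd'
  #15 SA[15]=20  'fgd'
  #16 SA[16]=3  'fgfgchahcdgebeebcfgd'
  #17 SA[17]=6  'gchahcdgebeebcfgd'
  #18 SA[18]=21  'gd'
  #19 SA[19]=13  'gebeebcfgd'
  #20 SA[20]=4  'gfgchahcdgebeebcfgd'
  #21 SA[21]=8  'hahcdgebeebcfgd'
  #22 SA[22]=10  'hcdgebeebcfgd'

SA = [9, 18, 15, 0, 11, 19, 7, 22, 12, 17, 14, 16, 2, 1, 5, 20, 3, 6, 21, 13, 4, 8, 10]
i: (SA[i-1],SA[i]) lcp shared
  1: (9,18) 0 ''
  2: (18,15) 1 'b'
  3: (15,0) 1 'b'
  4: (0,11) 0 ''
  5: (11,19) 1 'c'
  6: (19,7) 1 'c'
  7: (7,22) 0 ''
  8: (22,12) 1 'd'
  9: (12,17) 0 ''
  10: (17,14) 2 'eb'
  11: (14,16) 1 'e'
  12: (16,2) 1 'e'
  13: (2,1) 0 ''
  14: (1,5) 1 'f'
  15: (5,20) 2 'fg'
  16: (20,3) 2 'fg'
  17: (3,6) 0 ''
  18: (6,21) 1 'g'
  19: (21,13) 1 'g'
  20: (13,4) 1 'g'
  21: (4,8) 0 ''
  22: (8,10) 1 'h'

[0, 0, 1, 1, 0, 1, 1, 0, 1, 0, 2, 1, 1, 0, 1, 2, 2, 0, 1, 1, 1, 0, 1]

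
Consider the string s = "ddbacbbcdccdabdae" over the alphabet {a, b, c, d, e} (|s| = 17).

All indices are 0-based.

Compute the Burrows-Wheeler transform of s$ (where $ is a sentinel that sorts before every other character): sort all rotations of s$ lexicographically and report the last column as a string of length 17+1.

rank  rotation            last
    0  $ddbacbbcdccdabdae  e
    1  abdae$ddbacbbcdccd  d
    2  acbbcdccdabdae$ddb  b
    3  ae$ddbacbbcdccdabd  d
    4  bacbbcdccdabdae$dd  d
    5  bbcdccdabdae$ddbac  c
    6  bcdccdabdae$ddbacb  b
    7  bdae$ddbacbbcdccda  a
    8  cbbcdccdabdae$ddba  a
    9  ccdabdae$ddbacbbcd  d
   10  cdabdae$ddbacbbcdc  c
   11  cdccdabdae$ddbacbb  b
   12  dabdae$ddbacbbcdcc  c
   13  dae$ddbacbbcdccdab  b
   14  dbacbbcdccdabdae$d  d
   15  dccdabdae$ddbacbbc  c
   16  ddbacbbcdccdabdae$  $
   17  e$ddbacbbcdccdabda  a

edbddcbaadcbcbdc$a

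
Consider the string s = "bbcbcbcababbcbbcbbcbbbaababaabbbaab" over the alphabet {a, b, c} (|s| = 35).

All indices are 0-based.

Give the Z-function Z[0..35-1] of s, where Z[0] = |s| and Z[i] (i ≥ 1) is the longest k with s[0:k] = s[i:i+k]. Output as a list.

Z[0]=35
i=1: outside box; Z[1]=1 grow→box=[1,2)
i=2: outside box; Z[2]=0
i=3: outside box; Z[3]=1 grow→box=[3,4)
i=4: outside box; Z[4]=0
i=5: outside box; Z[5]=1 grow→box=[5,6)
i=6: outside box; Z[6]=0
i=7: outside box; Z[7]=0
i=8: outside box; Z[8]=1 grow→box=[8,9)
i=9: outside box; Z[9]=0
i=10: outside box; Z[10]=4 grow→box=[10,14)
i=11: min(r-i=3, Z[1]=1)=1; Z[11]=1
i=12: min(r-i=2, Z[2]=0)=0; Z[12]=0
i=13: min(r-i=1, Z[3]=1)=1; Z[13]=4 grow→box=[13,17)
i=14: min(r-i=3, Z[1]=1)=1; Z[14]=1
i=15: min(r-i=2, Z[2]=0)=0; Z[15]=0
i=16: min(r-i=1, Z[3]=1)=1; Z[16]=4 grow→box=[16,20)
i=17: min(r-i=3, Z[1]=1)=1; Z[17]=1
i=18: min(r-i=2, Z[2]=0)=0; Z[18]=0
i=19: min(r-i=1, Z[3]=1)=1; Z[19]=2 grow→box=[19,21)
i=20: min(r-i=1, Z[1]=1)=1; Z[20]=2 grow→box=[20,22)
i=21: min(r-i=1, Z[1]=1)=1; Z[21]=1
i=22: outside box; Z[22]=0
i=23: outside box; Z[23]=0
i=24: outside box; Z[24]=1 grow→box=[24,25)
i=25: outside box; Z[25]=0
i=26: outside box; Z[26]=1 grow→box=[26,27)
i=27: outside box; Z[27]=0
i=28: outside box; Z[28]=0
i=29: outside box; Z[29]=2 grow→box=[29,31)
i=30: min(r-i=1, Z[1]=1)=1; Z[30]=2 grow→box=[30,32)
i=31: min(r-i=1, Z[1]=1)=1; Z[31]=1
i=32: outside box; Z[32]=0
i=33: outside box; Z[33]=0
i=34: outside box; Z[34]=1 grow→box=[34,35)

[35, 1, 0, 1, 0, 1, 0, 0, 1, 0, 4, 1, 0, 4, 1, 0, 4, 1, 0, 2, 2, 1, 0, 0, 1, 0, 1, 0, 0, 2, 2, 1, 0, 0, 1]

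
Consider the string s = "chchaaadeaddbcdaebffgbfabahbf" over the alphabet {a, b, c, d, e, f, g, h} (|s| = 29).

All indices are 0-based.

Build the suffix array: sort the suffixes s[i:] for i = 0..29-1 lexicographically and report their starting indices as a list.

sorted suffixes:
  #0 SA[0]=4  'aaadeaddbcdaebffgbfabahbf'
  #1 SA[1]=5  'aadeaddbcdaebffgbfabahbf'
  #2 SA[2]=23  'abahbf'
  #3 SA[3]=9  'addbcdaebffgbfabahbf'
  #4 SA[4]=6  'adeaddbcdaebffgbfabahbf'
  #5 SA[5]=15  'aebffgbfabahbf'
  #6 SA[6]=25  'ahbf'
  #7 SA[7]=24  'bahbf'
  #8 SA[8]=12  'bcdaebffgbfabahbf'
  #9 SA[9]=27  'bf'
  #10 SA[10]=21  'bfabahbf'
  #11 SA[11]=17  'bffgbfabahbf'
  #12 SA[12]=13  'cdaebffgbfabahbf'
  #13 SA[13]=2  'chaaadeaddbcdaebffgbfabahbf'
  #14 SA[14]=0  'chchaaadeaddbcdaebffgbfabahbf'
  #15 SA[15]=14  'daebffgbfabahbf'
  #16 SA[16]=11  'dbcdaebffgbfabahbf'
  #17 SA[17]=10  'ddbcdaebffgbfabahbf'
  #18 SA[18]=7  'deaddbcdaebffgbfabahbf'
  #19 SA[19]=8  'eaddbcdaebffgbfabahbf'
  #20 SA[20]=16  'ebffgbfabahbf'
  #21 SA[21]=28  'f'
  #22 SA[22]=22  'fabahbf'
  #23 SA[23]=18  'ffgbfabahbf'
  #24 SA[24]=19  'fgbfabahbf'
  #25 SA[25]=20  'gbfabahbf'
  #26 SA[26]=3  'haaadeaddbcdaebffgbfabahbf'
  #27 SA[27]=26  'hbf'
  #28 SA[28]=1  'hchaaadeaddbcdaebffgbfabahbf'

[4, 5, 23, 9, 6, 15, 25, 24, 12, 27, 21, 17, 13, 2, 0, 14, 11, 10, 7, 8, 16, 28, 22, 18, 19, 20, 3, 26, 1]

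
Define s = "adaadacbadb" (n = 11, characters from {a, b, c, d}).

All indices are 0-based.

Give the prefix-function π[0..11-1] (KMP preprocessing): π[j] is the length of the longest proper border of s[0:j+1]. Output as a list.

π[0] = 0
j=1 s[j]='d': π[1]=0 (border '')
j=2 s[j]='a': π[2]=1 (border 'a')
j=3 s[j]='a': k: 1→0; π[3]=1 (border 'a')
j=4 s[j]='d': π[4]=2 (border 'ad')
j=5 s[j]='a': π[5]=3 (border 'ada')
j=6 s[j]='c': k: 3→1→0; π[6]=0 (border '')
j=7 s[j]='b': π[7]=0 (border '')
j=8 s[j]='a': π[8]=1 (border 'a')
j=9 s[j]='d': π[9]=2 (border 'ad')
j=10 s[j]='b': k: 2→0; π[10]=0 (border '')

[0, 0, 1, 1, 2, 3, 0, 0, 1, 2, 0]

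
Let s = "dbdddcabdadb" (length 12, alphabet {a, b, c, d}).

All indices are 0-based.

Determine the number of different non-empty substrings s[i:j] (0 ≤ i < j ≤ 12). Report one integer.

rank→(start, suffix):
  0 → (6, 'abdadb')
  1 → (9, 'adb')
  2 → (11, 'b')
  3 → (7, 'bdadb')
  4 → (1, 'bdddcabdadb')
  5 → (5, 'cabdadb')
  6 → (8, 'dadb')
  7 → (10, 'db')
  8 → (0, 'dbdddcabdadb')
  9 → (4, 'dcabdadb')
  10 → (3, 'ddcabdadb')
  11 → (2, 'dddcabdadb')

SA = [6, 9, 11, 7, 1, 5, 8, 10, 0, 4, 3, 2]
rank  pair      lcp
   1  s[6:],s[9:]  1  'a'
   2  s[9:],s[11:]  0  ''
   3  s[11:],s[7:]  1  'b'
   4  s[7:],s[1:]  2  'bd'
   5  s[1:],s[5:]  0  ''
   6  s[5:],s[8:]  0  ''
   7  s[8:],s[10:]  1  'd'
   8  s[10:],s[0:]  2  'db'
   9  s[0:],s[4:]  1  'd'
  10  s[4:],s[3:]  1  'd'
  11  s[3:],s[2:]  2  'dd'

n(n+1)/2 = 12·13/2 = 78
Σ LCP = 0 + 1 + 0 + 1 + 2 + 0 + 0 + 1 + 2 + 1 + 1 + 2 = 11
distinct = 78 − 11 = 67

67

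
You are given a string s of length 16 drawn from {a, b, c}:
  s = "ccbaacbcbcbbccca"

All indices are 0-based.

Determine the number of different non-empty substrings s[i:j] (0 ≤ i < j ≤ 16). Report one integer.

113

rank | idx | suffix
   0 |  15 | a
   1 |   3 | aacbcbcbbccca
   2 |   4 | acbcbcbbccca
   3 |   2 | baacbcbcbbccca
   4 |  10 | bbccca
   5 |   8 | bcbbccca
   6 |   6 | bcbcbbccca
   7 |  11 | bccca
   8 |  14 | ca
   9 |   1 | cbaacbcbcbbccca
  10 |   9 | cbbccca
  11 |   7 | cbcbbccca
  12 |   5 | cbcbcbbccca
  13 |  13 | cca
  14 |   0 | ccbaacbcbcbbccca
  15 |  12 | ccca

SA = [15, 3, 4, 2, 10, 8, 6, 11, 14, 1, 9, 7, 5, 13, 0, 12]
i: (SA[i-1],SA[i]) lcp shared
  1: (15,3) 1 'a'
  2: (3,4) 1 'a'
  3: (4,2) 0 ''
  4: (2,10) 1 'b'
  5: (10,8) 1 'b'
  6: (8,6) 3 'bcb'
  7: (6,11) 2 'bc'
  8: (11,14) 0 ''
  9: (14,1) 1 'c'
  10: (1,9) 2 'cb'
  11: (9,7) 2 'cb'
  12: (7,5) 4 'cbcb'
  13: (5,13) 1 'c'
  14: (13,0) 2 'cc'
  15: (0,12) 2 'cc'

n(n+1)/2 = 16·17/2 = 136
Σ LCP = 0 + 1 + 1 + 0 + 1 + 1 + 3 + 2 + 0 + 1 + 2 + 2 + 4 + 1 + 2 + 2 = 23
distinct = 136 − 23 = 113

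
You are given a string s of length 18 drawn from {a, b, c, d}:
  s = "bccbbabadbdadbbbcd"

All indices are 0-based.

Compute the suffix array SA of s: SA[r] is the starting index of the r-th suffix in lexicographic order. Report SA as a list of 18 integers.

[5, 11, 7, 4, 6, 3, 13, 14, 0, 15, 9, 2, 1, 16, 17, 10, 12, 8]

sorted suffixes:
  #0 SA[0]=5  'abadbdadbbbcd'
  #1 SA[1]=11  'adbbbcd'
  #2 SA[2]=7  'adbdadbbbcd'
  #3 SA[3]=4  'babadbdadbbbcd'
  #4 SA[4]=6  'badbdadbbbcd'
  #5 SA[5]=3  'bbabadbdadbbbcd'
  #6 SA[6]=13  'bbbcd'
  #7 SA[7]=14  'bbcd'
  #8 SA[8]=0  'bccbbabadbdadbbbcd'
  #9 SA[9]=15  'bcd'
  #10 SA[10]=9  'bdadbbbcd'
  #11 SA[11]=2  'cbbabadbdadbbbcd'
  #12 SA[12]=1  'ccbbabadbdadbbbcd'
  #13 SA[13]=16  'cd'
  #14 SA[14]=17  'd'
  #15 SA[15]=10  'dadbbbcd'
  #16 SA[16]=12  'dbbbcd'
  #17 SA[17]=8  'dbdadbbbcd'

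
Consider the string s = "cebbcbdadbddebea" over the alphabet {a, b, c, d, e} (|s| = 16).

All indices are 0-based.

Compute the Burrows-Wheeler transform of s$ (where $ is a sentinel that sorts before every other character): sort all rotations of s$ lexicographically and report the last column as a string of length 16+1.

aedebcdeb$babdbcd

rank  rotation           last
    0  $cebbcbdadbddebea  a
    1  a$cebbcbdadbddebe  e
    2  adbddebea$cebbcbd  d
    3  bbcbdadbddebea$ce  e
    4  bcbdadbddebea$ceb  b
    5  bdadbddebea$cebbc  c
    6  bddebea$cebbcbdad  d
    7  bea$cebbcbdadbdde  e
    8  cbdadbddebea$cebb  b
    9  cebbcbdadbddebea$  $
   10  dadbddebea$cebbcb  b
   11  dbddebea$cebbcbda  a
   12  ddebea$cebbcbdadb  b
   13  debea$cebbcbdadbd  d
   14  ea$cebbcbdadbddeb  b
   15  ebbcbdadbddebea$c  c
   16  ebea$cebbcbdadbdd  d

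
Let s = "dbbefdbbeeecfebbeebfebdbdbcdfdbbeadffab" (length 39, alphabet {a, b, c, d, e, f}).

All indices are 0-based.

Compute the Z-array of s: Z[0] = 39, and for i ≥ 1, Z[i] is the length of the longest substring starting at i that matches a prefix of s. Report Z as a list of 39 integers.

[39, 0, 0, 0, 0, 4, 0, 0, 0, 0, 0, 0, 0, 0, 0, 0, 0, 0, 0, 0, 0, 0, 2, 0, 2, 0, 0, 1, 0, 4, 0, 0, 0, 0, 1, 0, 0, 0, 0]

Z[0]=39
i=1: i≥r, start 0; Z[1]=0
i=2: i≥r, start 0; Z[2]=0
i=3: i≥r, start 0; Z[3]=0
i=4: i≥r, start 0; Z[4]=0
i=5: i≥r, start 0; Z[5]=4 scan→box=[5,9)
i=6: min(r-i=3, Z[1]=0)=0; Z[6]=0
i=7: min(r-i=2, Z[2]=0)=0; Z[7]=0
i=8: min(r-i=1, Z[3]=0)=0; Z[8]=0
i=9: i≥r, start 0; Z[9]=0
i=10: i≥r, start 0; Z[10]=0
i=11: i≥r, start 0; Z[11]=0
i=12: i≥r, start 0; Z[12]=0
i=13: i≥r, start 0; Z[13]=0
i=14: i≥r, start 0; Z[14]=0
i=15: i≥r, start 0; Z[15]=0
i=16: i≥r, start 0; Z[16]=0
i=17: i≥r, start 0; Z[17]=0
i=18: i≥r, start 0; Z[18]=0
i=19: i≥r, start 0; Z[19]=0
i=20: i≥r, start 0; Z[20]=0
i=21: i≥r, start 0; Z[21]=0
i=22: i≥r, start 0; Z[22]=2 scan→box=[22,24)
i=23: min(r-i=1, Z[1]=0)=0; Z[23]=0
i=24: i≥r, start 0; Z[24]=2 scan→box=[24,26)
i=25: min(r-i=1, Z[1]=0)=0; Z[25]=0
i=26: i≥r, start 0; Z[26]=0
i=27: i≥r, start 0; Z[27]=1 scan→box=[27,28)
i=28: i≥r, start 0; Z[28]=0
i=29: i≥r, start 0; Z[29]=4 scan→box=[29,33)
i=30: min(r-i=3, Z[1]=0)=0; Z[30]=0
i=31: min(r-i=2, Z[2]=0)=0; Z[31]=0
i=32: min(r-i=1, Z[3]=0)=0; Z[32]=0
i=33: i≥r, start 0; Z[33]=0
i=34: i≥r, start 0; Z[34]=1 scan→box=[34,35)
i=35: i≥r, start 0; Z[35]=0
i=36: i≥r, start 0; Z[36]=0
i=37: i≥r, start 0; Z[37]=0
i=38: i≥r, start 0; Z[38]=0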